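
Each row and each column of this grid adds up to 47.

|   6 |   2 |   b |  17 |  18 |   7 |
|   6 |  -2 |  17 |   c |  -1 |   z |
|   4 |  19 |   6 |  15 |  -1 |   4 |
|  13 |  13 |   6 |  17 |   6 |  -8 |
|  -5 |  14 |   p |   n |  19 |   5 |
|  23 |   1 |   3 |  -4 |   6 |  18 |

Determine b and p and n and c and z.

Column 6: 7 + 4 − 8 + 5 + 18 = 26, so its missing entry is 47 − 26 = 21.
Row 1: 6 + 2 + 17 + 18 + 7 = 50, so its missing entry is 47 − 50 = -3.
Column 3: -3 + 17 + 6 + 6 + 3 = 29, so its missing entry is 47 − 29 = 18.
Row 5: -5 + 14 + 18 + 19 + 5 = 51, so its missing entry is 47 − 51 = -4.
Row 2: 6 − 2 + 17 − 1 + 21 = 41, so its missing entry is 47 − 41 = 6.

b = -3, p = 18, n = -4, c = 6, z = 21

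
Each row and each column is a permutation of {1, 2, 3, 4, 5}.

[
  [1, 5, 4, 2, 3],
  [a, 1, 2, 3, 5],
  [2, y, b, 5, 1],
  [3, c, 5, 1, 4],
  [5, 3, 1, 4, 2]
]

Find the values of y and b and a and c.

Cell (4,2): row 4 already has {1, 3, 4, 5} → 2.
At (row 2, col 1): row 2 already has {1, 2, 3, 5}, so the value is 4.
At (row 3, col 2): column 2 already has {1, 2, 3, 5}, so the value is 4.
For row 3, column 3: row 3 already has {1, 2, 4, 5}; that leaves 3.

y = 4, b = 3, a = 4, c = 2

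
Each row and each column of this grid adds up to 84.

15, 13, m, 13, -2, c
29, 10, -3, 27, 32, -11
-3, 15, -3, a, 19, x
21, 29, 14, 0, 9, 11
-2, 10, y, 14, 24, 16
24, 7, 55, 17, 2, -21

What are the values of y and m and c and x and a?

The known cells in row 5 total 62, leaving 84 − 62 = 22 for the blank.
The known cells in column 4 total 71, leaving 84 − 71 = 13 for the blank.
The known cells in column 3 total 85, leaving 84 − 85 = -1 for the blank.
The known cells in row 1 total 38, leaving 84 − 38 = 46 for the blank.
The known cells in row 3 total 41, leaving 84 − 41 = 43 for the blank.

y = 22, m = -1, c = 46, x = 43, a = 13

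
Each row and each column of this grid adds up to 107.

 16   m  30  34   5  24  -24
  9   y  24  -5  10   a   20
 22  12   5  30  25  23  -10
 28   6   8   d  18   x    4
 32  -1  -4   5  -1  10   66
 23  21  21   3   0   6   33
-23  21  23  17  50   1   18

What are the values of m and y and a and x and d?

m = 22, y = 26, a = 23, x = 20, d = 23

The known cells in row 1 total 85, leaving 107 − 85 = 22 for the blank.
The known cells in column 2 total 81, leaving 107 − 81 = 26 for the blank.
The known cells in row 2 total 84, leaving 107 − 84 = 23 for the blank.
The known cells in column 4 total 84, leaving 107 − 84 = 23 for the blank.
The known cells in row 4 total 87, leaving 107 − 87 = 20 for the blank.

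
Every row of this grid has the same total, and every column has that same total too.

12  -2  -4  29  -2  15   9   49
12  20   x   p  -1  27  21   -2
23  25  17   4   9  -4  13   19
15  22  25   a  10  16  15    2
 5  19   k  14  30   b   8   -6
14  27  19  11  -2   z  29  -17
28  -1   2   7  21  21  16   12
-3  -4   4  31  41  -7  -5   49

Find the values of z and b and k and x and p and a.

Rows 1 and 3 both sum to 106, so that's the common total.
Row 6 has 14 + 27 + 19 + 11 − 2 + 29 − 17 = 81; the blank must be 106 − 81 = 25.
Column 6 has 15 + 27 − 4 + 16 + 25 + 21 − 7 = 93; the blank must be 106 − 93 = 13.
Row 5 has 5 + 19 + 14 + 30 + 13 + 8 − 6 = 83; the blank must be 106 − 83 = 23.
Column 3 has -4 + 17 + 25 + 23 + 19 + 2 + 4 = 86; the blank must be 106 − 86 = 20.
Row 4 has 15 + 22 + 25 + 10 + 16 + 15 + 2 = 105; the blank must be 106 − 105 = 1.
Row 2 has 12 + 20 + 20 − 1 + 27 + 21 − 2 = 97; the blank must be 106 − 97 = 9.

z = 25, b = 13, k = 23, x = 20, p = 9, a = 1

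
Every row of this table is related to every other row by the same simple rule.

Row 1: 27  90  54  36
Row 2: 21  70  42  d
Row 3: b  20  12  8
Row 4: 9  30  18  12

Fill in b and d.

Each row is a constant multiple of every other row — this is a multiplication table with the headers hidden.
Row 3 is 12/54 = 2/9 times row 1, so its entry in column 1 is 27 × 2/9 = 6.
Row 2 is 42/54 = 7/9 times row 1, so its entry in column 4 is 36 × 7/9 = 28.

b = 6, d = 28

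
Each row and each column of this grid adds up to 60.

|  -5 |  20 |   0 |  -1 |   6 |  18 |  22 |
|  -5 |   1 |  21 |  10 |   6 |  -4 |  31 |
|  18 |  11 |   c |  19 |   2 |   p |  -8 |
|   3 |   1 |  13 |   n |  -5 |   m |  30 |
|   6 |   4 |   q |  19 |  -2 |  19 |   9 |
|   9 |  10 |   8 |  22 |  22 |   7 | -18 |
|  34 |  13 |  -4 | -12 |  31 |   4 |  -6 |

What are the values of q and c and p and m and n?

q = 5, c = 17, p = 1, m = 15, n = 3

The known cells in row 5 total 55, leaving 60 − 55 = 5 for the blank.
The known cells in column 4 total 57, leaving 60 − 57 = 3 for the blank.
The known cells in column 3 total 43, leaving 60 − 43 = 17 for the blank.
The known cells in row 3 total 59, leaving 60 − 59 = 1 for the blank.
The known cells in row 4 total 45, leaving 60 − 45 = 15 for the blank.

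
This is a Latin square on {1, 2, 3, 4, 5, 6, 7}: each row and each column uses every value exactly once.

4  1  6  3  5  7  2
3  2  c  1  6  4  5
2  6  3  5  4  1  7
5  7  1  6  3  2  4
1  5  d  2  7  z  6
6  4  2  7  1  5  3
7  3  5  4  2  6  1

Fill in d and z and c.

Cell (5,6): column 6 already has {1, 2, 4, 5, 6, 7} → 3.
At (row 2, col 3): row 2 already has {1, 2, 3, 4, 5, 6}, so the value is 7.
Cell (5,3): row 5 already has {1, 2, 3, 5, 6, 7} → 4.

d = 4, z = 3, c = 7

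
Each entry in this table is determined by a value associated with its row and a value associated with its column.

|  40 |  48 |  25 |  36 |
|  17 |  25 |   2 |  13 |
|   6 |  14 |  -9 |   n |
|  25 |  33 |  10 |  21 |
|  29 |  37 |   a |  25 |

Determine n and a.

The difference between any two rows is the same in every column — this is an addition table with the headers hidden.
Row 3 minus row 1 is 6 − 40 = -34, so its entry in column 4 is 36 + (-34) = 2.
Row 5 minus row 1 is 29 − 40 = -11, so its entry in column 3 is 25 + (-11) = 14.

n = 2, a = 14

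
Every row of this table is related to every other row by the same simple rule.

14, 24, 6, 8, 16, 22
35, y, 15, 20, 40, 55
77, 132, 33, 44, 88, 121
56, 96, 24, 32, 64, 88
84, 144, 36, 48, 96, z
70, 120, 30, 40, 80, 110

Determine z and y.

Each row is a constant multiple of every other row — this is a multiplication table with the headers hidden.
Row 5 is 36/6 = 6/1 times row 1, so its entry in column 6 is 22 × 6/1 = 132.
Row 2 is 15/6 = 5/2 times row 1, so its entry in column 2 is 24 × 5/2 = 60.

z = 132, y = 60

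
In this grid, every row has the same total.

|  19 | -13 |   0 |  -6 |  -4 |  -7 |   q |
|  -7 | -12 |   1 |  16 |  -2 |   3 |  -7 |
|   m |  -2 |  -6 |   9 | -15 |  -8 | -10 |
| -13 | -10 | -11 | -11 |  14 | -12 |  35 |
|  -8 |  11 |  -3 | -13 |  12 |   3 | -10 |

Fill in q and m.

Rows 2 and 4 both add up to -8, so every row sums to -8.
Row 1: 19 − 13 + 0 − 6 − 4 − 7 = -11, so the missing entry is -8 − (-11) = 3.
Row 3: -2 − 6 + 9 − 15 − 8 − 10 = -32, so the missing entry is -8 − (-32) = 24.

q = 3, m = 24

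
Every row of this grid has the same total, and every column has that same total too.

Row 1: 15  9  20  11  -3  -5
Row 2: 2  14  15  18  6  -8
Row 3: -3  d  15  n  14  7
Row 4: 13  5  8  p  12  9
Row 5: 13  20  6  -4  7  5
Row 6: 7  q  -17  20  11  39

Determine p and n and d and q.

Rows 1 and 2 both sum to 47, so that's the common total.
The known cells in row 6 total 60, leaving 47 − 60 = -13 for the blank.
The known cells in row 4 total 47, leaving 47 − 47 = 0 for the blank.
The known cells in column 4 total 45, leaving 47 − 45 = 2 for the blank.
The known cells in row 3 total 35, leaving 47 − 35 = 12 for the blank.

p = 0, n = 2, d = 12, q = -13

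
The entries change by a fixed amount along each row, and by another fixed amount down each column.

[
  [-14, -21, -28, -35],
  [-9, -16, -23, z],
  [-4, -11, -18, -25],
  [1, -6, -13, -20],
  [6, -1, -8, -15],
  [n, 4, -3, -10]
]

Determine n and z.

n = 11, z = -30

Along each row the entries change by -7 per step; down each column they change by 5.
Row 6: from 4 at column 2, stepping by -7 to column 1 gives 11.
Row 2: from -9 at column 1, stepping by -7 to column 4 gives -30.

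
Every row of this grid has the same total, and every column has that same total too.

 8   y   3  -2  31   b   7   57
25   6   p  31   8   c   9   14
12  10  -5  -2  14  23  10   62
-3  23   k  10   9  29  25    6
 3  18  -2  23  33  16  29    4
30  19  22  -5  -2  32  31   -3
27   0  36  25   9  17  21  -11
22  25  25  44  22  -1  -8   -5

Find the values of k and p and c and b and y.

k = 25, p = 20, c = 11, b = -3, y = 23

Rows 3 and 5 both sum to 124, so that's the common total.
Column 2: 6 + 10 + 23 + 18 + 19 + 0 + 25 = 101, so its missing entry is 124 − 101 = 23.
Row 1: 8 + 23 + 3 − 2 + 31 + 7 + 57 = 127, so its missing entry is 124 − 127 = -3.
Column 6: -3 + 23 + 29 + 16 + 32 + 17 − 1 = 113, so its missing entry is 124 − 113 = 11.
Row 2: 25 + 6 + 31 + 8 + 11 + 9 + 14 = 104, so its missing entry is 124 − 104 = 20.
Row 4: -3 + 23 + 10 + 9 + 29 + 25 + 6 = 99, so its missing entry is 124 − 99 = 25.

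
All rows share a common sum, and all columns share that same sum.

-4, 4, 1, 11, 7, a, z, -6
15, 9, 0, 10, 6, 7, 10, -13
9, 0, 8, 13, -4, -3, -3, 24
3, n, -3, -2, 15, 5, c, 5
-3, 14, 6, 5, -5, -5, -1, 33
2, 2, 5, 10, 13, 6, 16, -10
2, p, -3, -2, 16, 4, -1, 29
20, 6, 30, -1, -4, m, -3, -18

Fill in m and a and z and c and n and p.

Rows 2 and 3 both sum to 44, so that's the common total.
Row 7 has 2 − 3 − 2 + 16 + 4 − 1 + 29 = 45; the blank must be 44 − 45 = -1.
Column 2 has 4 + 9 + 0 + 14 + 2 − 1 + 6 = 34; the blank must be 44 − 34 = 10.
Row 4 has 3 + 10 − 3 − 2 + 15 + 5 + 5 = 33; the blank must be 44 − 33 = 11.
Column 7 has 10 − 3 + 11 − 1 + 16 − 1 − 3 = 29; the blank must be 44 − 29 = 15.
Row 1 has -4 + 4 + 1 + 11 + 7 + 15 − 6 = 28; the blank must be 44 − 28 = 16.
Row 8 has 20 + 6 + 30 − 1 − 4 − 3 − 18 = 30; the blank must be 44 − 30 = 14.

m = 14, a = 16, z = 15, c = 11, n = 10, p = -1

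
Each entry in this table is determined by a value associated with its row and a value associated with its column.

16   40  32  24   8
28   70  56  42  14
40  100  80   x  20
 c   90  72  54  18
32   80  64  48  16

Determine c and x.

Each row is a constant multiple of every other row — this is a multiplication table with the headers hidden.
Row 4 is 72/32 = 9/4 times row 1, so its entry in column 1 is 16 × 9/4 = 36.
Row 3 is 80/32 = 5/2 times row 1, so its entry in column 4 is 24 × 5/2 = 60.

c = 36, x = 60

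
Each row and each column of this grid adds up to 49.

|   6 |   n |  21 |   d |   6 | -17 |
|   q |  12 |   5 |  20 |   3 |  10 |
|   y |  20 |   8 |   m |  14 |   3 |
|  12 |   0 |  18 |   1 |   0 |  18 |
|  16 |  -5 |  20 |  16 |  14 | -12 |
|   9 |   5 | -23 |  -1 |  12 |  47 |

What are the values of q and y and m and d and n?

q = -1, y = 7, m = -3, d = 16, n = 17

Column 2 has 12 + 20 + 0 − 5 + 5 = 32; the blank must be 49 − 32 = 17.
Row 1 has 6 + 17 + 21 + 6 − 17 = 33; the blank must be 49 − 33 = 16.
Column 4 has 16 + 20 + 1 + 16 − 1 = 52; the blank must be 49 − 52 = -3.
Row 3 has 20 + 8 − 3 + 14 + 3 = 42; the blank must be 49 − 42 = 7.
Row 2 has 12 + 5 + 20 + 3 + 10 = 50; the blank must be 49 − 50 = -1.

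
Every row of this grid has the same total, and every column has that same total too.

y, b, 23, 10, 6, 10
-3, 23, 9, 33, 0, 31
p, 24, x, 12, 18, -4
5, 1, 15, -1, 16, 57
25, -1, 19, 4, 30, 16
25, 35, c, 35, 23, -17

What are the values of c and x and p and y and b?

Rows 2 and 4 both sum to 93, so that's the common total.
Column 2 has 23 + 24 + 1 − 1 + 35 = 82; the blank must be 93 − 82 = 11.
Row 1 has 11 + 23 + 10 + 6 + 10 = 60; the blank must be 93 − 60 = 33.
Column 1 has 33 − 3 + 5 + 25 + 25 = 85; the blank must be 93 − 85 = 8.
Row 3 has 8 + 24 + 12 + 18 − 4 = 58; the blank must be 93 − 58 = 35.
Row 6 has 25 + 35 + 35 + 23 − 17 = 101; the blank must be 93 − 101 = -8.

c = -8, x = 35, p = 8, y = 33, b = 11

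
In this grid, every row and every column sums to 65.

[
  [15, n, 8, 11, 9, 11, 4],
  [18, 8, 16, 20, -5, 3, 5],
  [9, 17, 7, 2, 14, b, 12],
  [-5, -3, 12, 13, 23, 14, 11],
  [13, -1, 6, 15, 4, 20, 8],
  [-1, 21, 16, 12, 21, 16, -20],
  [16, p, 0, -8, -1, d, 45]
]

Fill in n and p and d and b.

The known cells in row 1 total 58, leaving 65 − 58 = 7 for the blank.
The known cells in column 2 total 49, leaving 65 − 49 = 16 for the blank.
The known cells in row 3 total 61, leaving 65 − 61 = 4 for the blank.
The known cells in row 7 total 68, leaving 65 − 68 = -3 for the blank.

n = 7, p = 16, d = -3, b = 4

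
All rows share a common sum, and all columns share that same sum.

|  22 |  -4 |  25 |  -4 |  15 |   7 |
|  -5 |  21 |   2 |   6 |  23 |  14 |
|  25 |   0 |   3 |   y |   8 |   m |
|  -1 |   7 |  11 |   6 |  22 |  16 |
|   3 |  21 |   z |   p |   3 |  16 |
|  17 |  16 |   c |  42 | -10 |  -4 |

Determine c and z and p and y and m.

Rows 1 and 2 both sum to 61, so that's the common total.
Column 6: 7 + 14 + 16 + 16 − 4 = 49, so its missing entry is 61 − 49 = 12.
Row 3: 25 + 0 + 3 + 8 + 12 = 48, so its missing entry is 61 − 48 = 13.
Column 4: -4 + 6 + 13 + 6 + 42 = 63, so its missing entry is 61 − 63 = -2.
Row 5: 3 + 21 − 2 + 3 + 16 = 41, so its missing entry is 61 − 41 = 20.
Row 6: 17 + 16 + 42 − 10 − 4 = 61, so its missing entry is 61 − 61 = 0.

c = 0, z = 20, p = -2, y = 13, m = 12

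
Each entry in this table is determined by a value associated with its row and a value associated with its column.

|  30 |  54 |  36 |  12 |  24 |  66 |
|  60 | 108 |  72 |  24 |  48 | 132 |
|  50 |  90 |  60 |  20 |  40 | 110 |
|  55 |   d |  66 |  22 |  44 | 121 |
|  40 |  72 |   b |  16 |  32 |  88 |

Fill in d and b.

Each row is a constant multiple of every other row — this is a multiplication table with the headers hidden.
Row 4 is 22/12 = 11/6 times row 1, so its entry in column 2 is 54 × 11/6 = 99.
Row 5 is 16/12 = 4/3 times row 1, so its entry in column 3 is 36 × 4/3 = 48.

d = 99, b = 48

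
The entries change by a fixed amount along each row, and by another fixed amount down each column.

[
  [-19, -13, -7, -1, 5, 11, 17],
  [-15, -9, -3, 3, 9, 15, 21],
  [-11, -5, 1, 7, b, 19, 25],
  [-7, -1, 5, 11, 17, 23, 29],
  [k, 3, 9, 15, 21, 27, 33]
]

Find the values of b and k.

b = 13, k = -3

Along each row the entries change by 6 per step; down each column they change by 4.
Row 3: from -11 at column 1, stepping by 6 to column 5 gives 13.
Row 5: from 3 at column 2, stepping by 6 to column 1 gives -3.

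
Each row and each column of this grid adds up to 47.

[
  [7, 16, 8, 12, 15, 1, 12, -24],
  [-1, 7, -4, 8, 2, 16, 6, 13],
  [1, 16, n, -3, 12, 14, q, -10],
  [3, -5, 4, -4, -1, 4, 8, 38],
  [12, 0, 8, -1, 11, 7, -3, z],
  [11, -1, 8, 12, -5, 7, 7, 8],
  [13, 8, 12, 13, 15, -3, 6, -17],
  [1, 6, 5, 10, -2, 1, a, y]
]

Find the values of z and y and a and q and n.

Column 3: 8 − 4 + 4 + 8 + 8 + 12 + 5 = 41, so its missing entry is 47 − 41 = 6.
Row 3: 1 + 16 + 6 − 3 + 12 + 14 − 10 = 36, so its missing entry is 47 − 36 = 11.
Column 7: 12 + 6 + 11 + 8 − 3 + 7 + 6 = 47, so its missing entry is 47 − 47 = 0.
Row 8: 1 + 6 + 5 + 10 − 2 + 1 + 0 = 21, so its missing entry is 47 − 21 = 26.
Row 5: 12 + 0 + 8 − 1 + 11 + 7 − 3 = 34, so its missing entry is 47 − 34 = 13.

z = 13, y = 26, a = 0, q = 11, n = 6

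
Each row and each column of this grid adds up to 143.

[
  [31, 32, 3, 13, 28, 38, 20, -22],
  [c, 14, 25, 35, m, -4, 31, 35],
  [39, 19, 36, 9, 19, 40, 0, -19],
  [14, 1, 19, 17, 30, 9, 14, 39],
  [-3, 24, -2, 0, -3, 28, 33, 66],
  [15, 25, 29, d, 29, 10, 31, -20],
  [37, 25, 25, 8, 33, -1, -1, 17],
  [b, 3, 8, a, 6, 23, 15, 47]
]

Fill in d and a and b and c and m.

Column 5 has 28 + 19 + 30 − 3 + 29 + 33 + 6 = 142; the blank must be 143 − 142 = 1.
Row 2 has 14 + 25 + 35 + 1 − 4 + 31 + 35 = 137; the blank must be 143 − 137 = 6.
Column 1 has 31 + 6 + 39 + 14 − 3 + 15 + 37 = 139; the blank must be 143 − 139 = 4.
Row 8 has 4 + 3 + 8 + 6 + 23 + 15 + 47 = 106; the blank must be 143 − 106 = 37.
Row 6 has 15 + 25 + 29 + 29 + 10 + 31 − 20 = 119; the blank must be 143 − 119 = 24.

d = 24, a = 37, b = 4, c = 6, m = 1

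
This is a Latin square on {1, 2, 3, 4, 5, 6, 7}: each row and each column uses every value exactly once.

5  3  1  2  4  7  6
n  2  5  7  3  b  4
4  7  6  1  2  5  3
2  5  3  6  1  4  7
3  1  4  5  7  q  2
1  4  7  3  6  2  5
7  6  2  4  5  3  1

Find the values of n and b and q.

For row 2, column 1: column 1 already has {1, 2, 3, 4, 5, 7}; that leaves 6.
For row 5, column 6: row 5 already has {1, 2, 3, 4, 5, 7}; that leaves 6.
For row 2, column 6: row 2 already has {2, 3, 4, 5, 6, 7}; that leaves 1.

n = 6, b = 1, q = 6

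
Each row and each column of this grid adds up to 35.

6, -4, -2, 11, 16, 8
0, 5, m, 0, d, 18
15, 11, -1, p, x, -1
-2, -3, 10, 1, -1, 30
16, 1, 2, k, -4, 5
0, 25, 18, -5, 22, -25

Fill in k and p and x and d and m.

k = 15, p = 13, x = -2, d = 4, m = 8

The known cells in column 3 total 27, leaving 35 − 27 = 8 for the blank.
The known cells in row 5 total 20, leaving 35 − 20 = 15 for the blank.
The known cells in row 2 total 31, leaving 35 − 31 = 4 for the blank.
The known cells in column 5 total 37, leaving 35 − 37 = -2 for the blank.
The known cells in row 3 total 22, leaving 35 − 22 = 13 for the blank.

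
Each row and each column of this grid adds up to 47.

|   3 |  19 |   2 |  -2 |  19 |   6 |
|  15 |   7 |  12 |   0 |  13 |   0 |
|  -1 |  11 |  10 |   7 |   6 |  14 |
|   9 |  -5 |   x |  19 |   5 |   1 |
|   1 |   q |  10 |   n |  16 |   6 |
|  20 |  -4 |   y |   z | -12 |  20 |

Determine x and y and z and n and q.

The known cells in row 4 total 29, leaving 47 − 29 = 18 for the blank.
The known cells in column 2 total 28, leaving 47 − 28 = 19 for the blank.
The known cells in row 5 total 52, leaving 47 − 52 = -5 for the blank.
The known cells in column 4 total 19, leaving 47 − 19 = 28 for the blank.
The known cells in row 6 total 52, leaving 47 − 52 = -5 for the blank.

x = 18, y = -5, z = 28, n = -5, q = 19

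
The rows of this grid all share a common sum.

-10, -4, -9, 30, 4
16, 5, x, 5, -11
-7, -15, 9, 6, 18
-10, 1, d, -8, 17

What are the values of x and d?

The complete rows each total 11.
Row 2 is missing 11 − 15 = -4 (since 16 + 5 + 5 − 11 = 15).
Row 4 is missing 11 − 0 = 11 (since -10 + 1 − 8 + 17 = 0).

x = -4, d = 11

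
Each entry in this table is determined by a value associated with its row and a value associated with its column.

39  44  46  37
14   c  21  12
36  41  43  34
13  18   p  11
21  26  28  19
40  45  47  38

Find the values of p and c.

p = 20, c = 19

The difference between any two rows is the same in every column — this is an addition table with the headers hidden.
Row 4 minus row 1 is 11 − 37 = -26, so its entry in column 3 is 46 + (-26) = 20.
Row 2 minus row 1 is 12 − 37 = -25, so its entry in column 2 is 44 + (-25) = 19.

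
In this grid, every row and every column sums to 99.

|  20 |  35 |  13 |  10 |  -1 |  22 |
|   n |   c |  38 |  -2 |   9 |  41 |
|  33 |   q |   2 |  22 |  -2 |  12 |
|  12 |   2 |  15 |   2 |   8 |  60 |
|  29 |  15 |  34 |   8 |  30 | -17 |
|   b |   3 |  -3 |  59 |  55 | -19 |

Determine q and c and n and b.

q = 32, c = 12, n = 1, b = 4

Row 6 has 3 − 3 + 59 + 55 − 19 = 95; the blank must be 99 − 95 = 4.
Column 1 has 20 + 33 + 12 + 29 + 4 = 98; the blank must be 99 − 98 = 1.
Row 2 has 1 + 38 − 2 + 9 + 41 = 87; the blank must be 99 − 87 = 12.
Row 3 has 33 + 2 + 22 − 2 + 12 = 67; the blank must be 99 − 67 = 32.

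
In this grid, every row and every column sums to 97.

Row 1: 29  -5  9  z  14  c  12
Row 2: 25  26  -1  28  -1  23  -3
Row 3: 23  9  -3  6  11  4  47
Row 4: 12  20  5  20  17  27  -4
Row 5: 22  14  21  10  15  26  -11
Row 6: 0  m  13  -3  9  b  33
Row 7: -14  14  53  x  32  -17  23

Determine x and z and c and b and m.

x = 6, z = 30, c = 8, b = 26, m = 19

Column 2 has -5 + 26 + 9 + 20 + 14 + 14 = 78; the blank must be 97 − 78 = 19.
Row 6 has 0 + 19 + 13 − 3 + 9 + 33 = 71; the blank must be 97 − 71 = 26.
Column 6 has 23 + 4 + 27 + 26 + 26 − 17 = 89; the blank must be 97 − 89 = 8.
Row 1 has 29 − 5 + 9 + 14 + 8 + 12 = 67; the blank must be 97 − 67 = 30.
Row 7 has -14 + 14 + 53 + 32 − 17 + 23 = 91; the blank must be 97 − 91 = 6.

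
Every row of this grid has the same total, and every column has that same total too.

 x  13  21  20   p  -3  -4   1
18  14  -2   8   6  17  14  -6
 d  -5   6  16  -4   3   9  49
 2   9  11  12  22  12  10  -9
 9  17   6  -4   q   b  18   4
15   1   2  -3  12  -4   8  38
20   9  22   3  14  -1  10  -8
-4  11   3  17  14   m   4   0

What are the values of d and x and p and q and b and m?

d = -5, x = 14, p = 7, q = -2, b = 21, m = 24

Rows 2 and 4 both sum to 69, so that's the common total.
Row 3 has -5 + 6 + 16 − 4 + 3 + 9 + 49 = 74; the blank must be 69 − 74 = -5.
Column 1 has 18 − 5 + 2 + 9 + 15 + 20 − 4 = 55; the blank must be 69 − 55 = 14.
Row 1 has 14 + 13 + 21 + 20 − 3 − 4 + 1 = 62; the blank must be 69 − 62 = 7.
Column 5 has 7 + 6 − 4 + 22 + 12 + 14 + 14 = 71; the blank must be 69 − 71 = -2.
Row 5 has 9 + 17 + 6 − 4 − 2 + 18 + 4 = 48; the blank must be 69 − 48 = 21.
Row 8 has -4 + 11 + 3 + 17 + 14 + 4 + 0 = 45; the blank must be 69 − 45 = 24.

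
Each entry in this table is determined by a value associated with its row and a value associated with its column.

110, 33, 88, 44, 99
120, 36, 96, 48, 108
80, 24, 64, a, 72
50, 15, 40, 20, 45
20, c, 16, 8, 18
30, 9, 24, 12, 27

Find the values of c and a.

c = 6, a = 32

Each row is a constant multiple of every other row — this is a multiplication table with the headers hidden.
Row 5 is 20/110 = 2/11 times row 1, so its entry in column 2 is 33 × 2/11 = 6.
Row 3 is 80/110 = 8/11 times row 1, so its entry in column 4 is 44 × 8/11 = 32.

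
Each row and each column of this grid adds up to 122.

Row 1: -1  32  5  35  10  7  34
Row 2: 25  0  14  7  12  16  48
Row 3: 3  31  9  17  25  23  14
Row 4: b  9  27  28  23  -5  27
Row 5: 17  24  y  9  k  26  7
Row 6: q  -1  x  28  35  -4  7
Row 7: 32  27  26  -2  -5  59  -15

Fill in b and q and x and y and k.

Column 5: 10 + 12 + 25 + 23 + 35 − 5 = 100, so its missing entry is 122 − 100 = 22.
Row 5: 17 + 24 + 9 + 22 + 26 + 7 = 105, so its missing entry is 122 − 105 = 17.
Row 4: 9 + 27 + 28 + 23 − 5 + 27 = 109, so its missing entry is 122 − 109 = 13.
Column 1: -1 + 25 + 3 + 13 + 17 + 32 = 89, so its missing entry is 122 − 89 = 33.
Row 6: 33 − 1 + 28 + 35 − 4 + 7 = 98, so its missing entry is 122 − 98 = 24.

b = 13, q = 33, x = 24, y = 17, k = 22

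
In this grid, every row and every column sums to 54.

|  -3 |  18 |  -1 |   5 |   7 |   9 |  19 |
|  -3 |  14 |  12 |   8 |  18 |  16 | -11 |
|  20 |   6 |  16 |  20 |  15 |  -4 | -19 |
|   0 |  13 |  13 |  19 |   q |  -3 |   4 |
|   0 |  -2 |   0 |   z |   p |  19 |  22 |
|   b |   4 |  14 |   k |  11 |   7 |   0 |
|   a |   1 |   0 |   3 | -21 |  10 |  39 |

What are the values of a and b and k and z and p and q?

a = 22, b = 18, k = 0, z = -1, p = 16, q = 8

Row 4 has 0 + 13 + 13 + 19 − 3 + 4 = 46; the blank must be 54 − 46 = 8.
Column 5 has 7 + 18 + 15 + 8 + 11 − 21 = 38; the blank must be 54 − 38 = 16.
Row 5 has 0 − 2 + 0 + 16 + 19 + 22 = 55; the blank must be 54 − 55 = -1.
Row 7 has 1 + 0 + 3 − 21 + 10 + 39 = 32; the blank must be 54 − 32 = 22.
Column 1 has -3 − 3 + 20 + 0 + 0 + 22 = 36; the blank must be 54 − 36 = 18.
Row 6 has 18 + 4 + 14 + 11 + 7 + 0 = 54; the blank must be 54 − 54 = 0.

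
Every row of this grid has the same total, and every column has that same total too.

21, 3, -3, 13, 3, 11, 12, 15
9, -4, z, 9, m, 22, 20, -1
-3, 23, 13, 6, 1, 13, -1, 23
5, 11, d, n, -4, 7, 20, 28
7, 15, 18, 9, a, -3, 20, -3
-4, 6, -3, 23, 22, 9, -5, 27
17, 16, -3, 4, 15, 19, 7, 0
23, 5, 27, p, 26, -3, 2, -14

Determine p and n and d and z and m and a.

Rows 1 and 3 both sum to 75, so that's the common total.
Row 5: 7 + 15 + 18 + 9 − 3 + 20 − 3 = 63, so its missing entry is 75 − 63 = 12.
Column 5: 3 + 1 − 4 + 12 + 22 + 15 + 26 = 75, so its missing entry is 75 − 75 = 0.
Row 2: 9 − 4 + 9 + 0 + 22 + 20 − 1 = 55, so its missing entry is 75 − 55 = 20.
Row 8: 23 + 5 + 27 + 26 − 3 + 2 − 14 = 66, so its missing entry is 75 − 66 = 9.
Column 4: 13 + 9 + 6 + 9 + 23 + 4 + 9 = 73, so its missing entry is 75 − 73 = 2.
Row 4: 5 + 11 + 2 − 4 + 7 + 20 + 28 = 69, so its missing entry is 75 − 69 = 6.

p = 9, n = 2, d = 6, z = 20, m = 0, a = 12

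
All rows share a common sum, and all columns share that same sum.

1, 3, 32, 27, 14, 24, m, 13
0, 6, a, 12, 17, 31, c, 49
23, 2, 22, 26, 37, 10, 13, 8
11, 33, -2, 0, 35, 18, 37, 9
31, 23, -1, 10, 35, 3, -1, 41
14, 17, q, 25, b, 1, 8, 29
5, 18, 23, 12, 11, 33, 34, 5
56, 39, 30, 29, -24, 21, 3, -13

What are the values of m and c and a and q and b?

m = 27, c = 20, a = 6, q = 31, b = 16

Rows 3 and 4 both sum to 141, so that's the common total.
The known cells in column 5 total 125, leaving 141 − 125 = 16 for the blank.
The known cells in row 1 total 114, leaving 141 − 114 = 27 for the blank.
The known cells in column 7 total 121, leaving 141 − 121 = 20 for the blank.
The known cells in row 2 total 135, leaving 141 − 135 = 6 for the blank.
The known cells in row 6 total 110, leaving 141 − 110 = 31 for the blank.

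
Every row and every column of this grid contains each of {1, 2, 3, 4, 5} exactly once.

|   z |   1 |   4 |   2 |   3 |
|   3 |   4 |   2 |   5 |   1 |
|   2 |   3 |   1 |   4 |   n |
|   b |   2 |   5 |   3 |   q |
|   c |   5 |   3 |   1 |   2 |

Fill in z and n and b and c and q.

z = 5, n = 5, b = 1, c = 4, q = 4

At (row 3, col 5): row 3 already has {1, 2, 3, 4}, so the value is 5.
Cell (5,1): row 5 already has {1, 2, 3, 5} → 4.
For row 4, column 5: column 5 already has {1, 2, 3, 5}; that leaves 4.
At (row 1, col 1): row 1 already has {1, 2, 3, 4}, so the value is 5.
For row 4, column 1: row 4 already has {2, 3, 4, 5}; that leaves 1.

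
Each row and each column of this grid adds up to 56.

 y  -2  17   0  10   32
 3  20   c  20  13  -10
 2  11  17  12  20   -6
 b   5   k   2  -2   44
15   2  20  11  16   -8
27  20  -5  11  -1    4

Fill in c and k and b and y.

Row 1: -2 + 17 + 0 + 10 + 32 = 57, so its missing entry is 56 − 57 = -1.
Row 2: 3 + 20 + 20 + 13 − 10 = 46, so its missing entry is 56 − 46 = 10.
Column 3: 17 + 10 + 17 + 20 − 5 = 59, so its missing entry is 56 − 59 = -3.
Row 4: 5 − 3 + 2 − 2 + 44 = 46, so its missing entry is 56 − 46 = 10.

c = 10, k = -3, b = 10, y = -1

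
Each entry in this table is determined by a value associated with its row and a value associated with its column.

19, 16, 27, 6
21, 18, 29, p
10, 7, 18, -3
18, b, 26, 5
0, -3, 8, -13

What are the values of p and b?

The difference between any two rows is the same in every column — this is an addition table with the headers hidden.
Row 2 minus row 1 is 21 − 19 = 2, so its entry in column 4 is 6 + 2 = 8.
Row 4 minus row 1 is 18 − 19 = -1, so its entry in column 2 is 16 + (-1) = 15.

p = 8, b = 15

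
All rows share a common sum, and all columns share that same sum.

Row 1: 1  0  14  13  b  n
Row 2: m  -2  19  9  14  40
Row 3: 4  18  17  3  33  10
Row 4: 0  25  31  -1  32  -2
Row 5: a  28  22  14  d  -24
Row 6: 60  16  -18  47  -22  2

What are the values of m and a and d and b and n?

m = 5, a = 15, d = 30, b = -2, n = 59

Rows 3 and 4 both sum to 85, so that's the common total.
Column 6 has 40 + 10 − 2 − 24 + 2 = 26; the blank must be 85 − 26 = 59.
Row 1 has 1 + 0 + 14 + 13 + 59 = 87; the blank must be 85 − 87 = -2.
Column 5 has -2 + 14 + 33 + 32 − 22 = 55; the blank must be 85 − 55 = 30.
Row 5 has 28 + 22 + 14 + 30 − 24 = 70; the blank must be 85 − 70 = 15.
Row 2 has -2 + 19 + 9 + 14 + 40 = 80; the blank must be 85 − 80 = 5.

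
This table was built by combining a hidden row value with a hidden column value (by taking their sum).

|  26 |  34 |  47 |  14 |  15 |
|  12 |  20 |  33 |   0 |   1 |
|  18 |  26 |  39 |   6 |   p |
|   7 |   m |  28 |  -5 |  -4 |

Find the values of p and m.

p = 7, m = 15

The difference between any two rows is the same in every column — this is an addition table with the headers hidden.
Row 3 minus row 1 is 39 − 47 = -8, so its entry in column 5 is 15 + (-8) = 7.
Row 4 minus row 1 is 28 − 47 = -19, so its entry in column 2 is 34 + (-19) = 15.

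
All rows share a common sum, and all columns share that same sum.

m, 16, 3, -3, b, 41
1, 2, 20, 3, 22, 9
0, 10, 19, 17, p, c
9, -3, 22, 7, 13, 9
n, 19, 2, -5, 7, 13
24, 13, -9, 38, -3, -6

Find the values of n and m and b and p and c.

Rows 2 and 4 both sum to 57, so that's the common total.
Row 5 has 19 + 2 − 5 + 7 + 13 = 36; the blank must be 57 − 36 = 21.
Column 1 has 1 + 0 + 9 + 21 + 24 = 55; the blank must be 57 − 55 = 2.
Row 1 has 2 + 16 + 3 − 3 + 41 = 59; the blank must be 57 − 59 = -2.
Column 5 has -2 + 22 + 13 + 7 − 3 = 37; the blank must be 57 − 37 = 20.
Row 3 has 0 + 10 + 19 + 17 + 20 = 66; the blank must be 57 − 66 = -9.

n = 21, m = 2, b = -2, p = 20, c = -9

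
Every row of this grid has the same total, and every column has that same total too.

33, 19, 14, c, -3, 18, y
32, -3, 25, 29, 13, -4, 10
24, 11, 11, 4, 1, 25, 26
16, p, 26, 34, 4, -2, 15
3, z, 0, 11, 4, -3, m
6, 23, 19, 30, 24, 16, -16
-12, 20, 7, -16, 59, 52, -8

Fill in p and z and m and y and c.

Rows 2 and 3 both sum to 102, so that's the common total.
Row 4: 16 + 26 + 34 + 4 − 2 + 15 = 93, so its missing entry is 102 − 93 = 9.
Column 4: 29 + 4 + 34 + 11 + 30 − 16 = 92, so its missing entry is 102 − 92 = 10.
Row 1: 33 + 19 + 14 + 10 − 3 + 18 = 91, so its missing entry is 102 − 91 = 11.
Column 7: 11 + 10 + 26 + 15 − 16 − 8 = 38, so its missing entry is 102 − 38 = 64.
Row 5: 3 + 0 + 11 + 4 − 3 + 64 = 79, so its missing entry is 102 − 79 = 23.

p = 9, z = 23, m = 64, y = 11, c = 10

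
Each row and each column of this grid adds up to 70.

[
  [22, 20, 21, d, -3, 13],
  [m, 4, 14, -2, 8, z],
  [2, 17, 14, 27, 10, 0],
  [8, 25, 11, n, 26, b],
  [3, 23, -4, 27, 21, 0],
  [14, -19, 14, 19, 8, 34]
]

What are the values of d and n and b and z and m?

Row 1: 22 + 20 + 21 − 3 + 13 = 73, so its missing entry is 70 − 73 = -3.
Column 4: -3 − 2 + 27 + 27 + 19 = 68, so its missing entry is 70 − 68 = 2.
Column 1: 22 + 2 + 8 + 3 + 14 = 49, so its missing entry is 70 − 49 = 21.
Row 2: 21 + 4 + 14 − 2 + 8 = 45, so its missing entry is 70 − 45 = 25.
Row 4: 8 + 25 + 11 + 2 + 26 = 72, so its missing entry is 70 − 72 = -2.

d = -3, n = 2, b = -2, z = 25, m = 21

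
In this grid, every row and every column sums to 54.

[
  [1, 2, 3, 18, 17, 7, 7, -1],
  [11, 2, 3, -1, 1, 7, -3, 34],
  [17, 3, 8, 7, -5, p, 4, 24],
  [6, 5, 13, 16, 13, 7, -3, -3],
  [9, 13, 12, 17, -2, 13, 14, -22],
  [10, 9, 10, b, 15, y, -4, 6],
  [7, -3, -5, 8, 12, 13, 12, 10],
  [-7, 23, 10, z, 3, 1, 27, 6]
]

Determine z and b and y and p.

z = -9, b = -2, y = 10, p = -4

Row 3: 17 + 3 + 8 + 7 − 5 + 4 + 24 = 58, so its missing entry is 54 − 58 = -4.
Column 6: 7 + 7 − 4 + 7 + 13 + 13 + 1 = 44, so its missing entry is 54 − 44 = 10.
Row 6: 10 + 9 + 10 + 15 + 10 − 4 + 6 = 56, so its missing entry is 54 − 56 = -2.
Row 8: -7 + 23 + 10 + 3 + 1 + 27 + 6 = 63, so its missing entry is 54 − 63 = -9.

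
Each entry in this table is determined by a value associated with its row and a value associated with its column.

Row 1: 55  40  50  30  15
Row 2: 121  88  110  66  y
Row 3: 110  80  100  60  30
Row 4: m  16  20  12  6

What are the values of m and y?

Each row is a constant multiple of every other row — this is a multiplication table with the headers hidden.
Row 4 is 16/40 = 2/5 times row 1, so its entry in column 1 is 55 × 2/5 = 22.
Row 2 is 88/40 = 11/5 times row 1, so its entry in column 5 is 15 × 11/5 = 33.

m = 22, y = 33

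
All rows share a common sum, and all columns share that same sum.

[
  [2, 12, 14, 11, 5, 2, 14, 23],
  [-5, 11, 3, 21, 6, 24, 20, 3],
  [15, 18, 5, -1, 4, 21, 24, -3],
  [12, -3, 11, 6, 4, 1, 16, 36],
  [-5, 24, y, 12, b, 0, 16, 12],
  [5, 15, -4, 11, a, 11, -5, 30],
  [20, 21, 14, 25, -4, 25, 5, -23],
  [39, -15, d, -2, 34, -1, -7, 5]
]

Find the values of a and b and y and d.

Rows 1 and 2 both sum to 83, so that's the common total.
Row 8 has 39 − 15 − 2 + 34 − 1 − 7 + 5 = 53; the blank must be 83 − 53 = 30.
Row 6 has 5 + 15 − 4 + 11 + 11 − 5 + 30 = 63; the blank must be 83 − 63 = 20.
Column 5 has 5 + 6 + 4 + 4 + 20 − 4 + 34 = 69; the blank must be 83 − 69 = 14.
Row 5 has -5 + 24 + 12 + 14 + 0 + 16 + 12 = 73; the blank must be 83 − 73 = 10.

a = 20, b = 14, y = 10, d = 30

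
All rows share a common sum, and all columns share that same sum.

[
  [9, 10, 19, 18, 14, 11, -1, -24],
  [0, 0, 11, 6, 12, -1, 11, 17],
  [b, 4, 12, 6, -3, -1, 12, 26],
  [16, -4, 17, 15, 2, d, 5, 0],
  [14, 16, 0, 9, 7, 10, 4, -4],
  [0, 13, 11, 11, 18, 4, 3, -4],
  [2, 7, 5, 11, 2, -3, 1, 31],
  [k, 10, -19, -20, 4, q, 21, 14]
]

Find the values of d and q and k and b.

Rows 1 and 2 both sum to 56, so that's the common total.
The known cells in row 3 total 56, leaving 56 − 56 = 0 for the blank.
The known cells in column 1 total 41, leaving 56 − 41 = 15 for the blank.
The known cells in row 8 total 25, leaving 56 − 25 = 31 for the blank.
The known cells in row 4 total 51, leaving 56 − 51 = 5 for the blank.

d = 5, q = 31, k = 15, b = 0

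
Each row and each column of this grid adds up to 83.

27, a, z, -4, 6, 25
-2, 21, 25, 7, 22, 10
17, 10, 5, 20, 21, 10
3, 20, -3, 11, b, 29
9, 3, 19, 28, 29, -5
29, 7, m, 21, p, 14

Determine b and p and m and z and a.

b = 23, p = -18, m = 30, z = 7, a = 22

Column 2: 21 + 10 + 20 + 3 + 7 = 61, so its missing entry is 83 − 61 = 22.
Row 4: 3 + 20 − 3 + 11 + 29 = 60, so its missing entry is 83 − 60 = 23.
Column 5: 6 + 22 + 21 + 23 + 29 = 101, so its missing entry is 83 − 101 = -18.
Row 1: 27 + 22 − 4 + 6 + 25 = 76, so its missing entry is 83 − 76 = 7.
Row 6: 29 + 7 + 21 − 18 + 14 = 53, so its missing entry is 83 − 53 = 30.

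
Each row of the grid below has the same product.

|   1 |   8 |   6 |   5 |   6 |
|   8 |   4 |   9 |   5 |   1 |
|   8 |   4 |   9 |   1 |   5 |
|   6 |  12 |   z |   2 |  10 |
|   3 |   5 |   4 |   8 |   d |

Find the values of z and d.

Rows 1 and 3 each multiply to 1440, so every row has product 1440.
Row 4: 6×12×2×10 = 1440, so the missing entry is 1440 ÷ 1440 = 1.
Row 5: 3×5×4×8 = 480, so the missing entry is 1440 ÷ 480 = 3.

z = 1, d = 3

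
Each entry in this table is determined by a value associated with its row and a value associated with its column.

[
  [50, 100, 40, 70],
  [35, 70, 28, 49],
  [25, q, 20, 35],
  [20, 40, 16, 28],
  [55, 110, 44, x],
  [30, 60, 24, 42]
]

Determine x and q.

x = 77, q = 50

Each row is a constant multiple of every other row — this is a multiplication table with the headers hidden.
Row 5 is 55/50 = 11/10 times row 1, so its entry in column 4 is 70 × 11/10 = 77.
Row 3 is 25/50 = 1/2 times row 1, so its entry in column 2 is 100 × 1/2 = 50.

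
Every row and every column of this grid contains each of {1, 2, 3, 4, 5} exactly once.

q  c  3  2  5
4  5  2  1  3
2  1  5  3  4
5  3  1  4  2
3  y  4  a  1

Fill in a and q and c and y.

At (row 1, col 1): column 1 already has {2, 3, 4, 5}, so the value is 1.
For row 1, column 2: row 1 already has {1, 2, 3, 5}; that leaves 4.
At (row 5, col 2): column 2 already has {1, 3, 4, 5}, so the value is 2.
At (row 5, col 4): row 5 already has {1, 2, 3, 4}, so the value is 5.

a = 5, q = 1, c = 4, y = 2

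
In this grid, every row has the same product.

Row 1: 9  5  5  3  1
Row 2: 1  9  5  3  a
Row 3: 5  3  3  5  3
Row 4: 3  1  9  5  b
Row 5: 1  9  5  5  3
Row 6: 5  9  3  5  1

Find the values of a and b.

a = 5, b = 5

Rows 3 and 5 each multiply to 675, so every row has product 675.
Row 2: 1×9×5×3 = 135, so the missing entry is 675 ÷ 135 = 5.
Row 4: 3×1×9×5 = 135, so the missing entry is 675 ÷ 135 = 5.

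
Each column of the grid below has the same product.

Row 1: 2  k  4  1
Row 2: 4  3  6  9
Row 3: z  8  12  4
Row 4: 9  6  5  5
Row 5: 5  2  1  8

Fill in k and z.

k = 5, z = 4

Columns 3 and 4 each multiply to 1440, so every column has product 1440.
Column 2: 3×8×6×2 = 288, so the missing entry is 1440 ÷ 288 = 5.
Column 1: 2×4×9×5 = 360, so the missing entry is 1440 ÷ 360 = 4.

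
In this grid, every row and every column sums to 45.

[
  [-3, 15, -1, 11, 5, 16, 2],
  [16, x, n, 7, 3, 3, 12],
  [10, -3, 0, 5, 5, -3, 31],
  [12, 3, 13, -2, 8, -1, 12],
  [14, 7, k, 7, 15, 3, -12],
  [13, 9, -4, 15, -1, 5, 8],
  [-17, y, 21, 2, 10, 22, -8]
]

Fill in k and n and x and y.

Row 7 has -17 + 21 + 2 + 10 + 22 − 8 = 30; the blank must be 45 − 30 = 15.
Column 2 has 15 − 3 + 3 + 7 + 9 + 15 = 46; the blank must be 45 − 46 = -1.
Row 2 has 16 − 1 + 7 + 3 + 3 + 12 = 40; the blank must be 45 − 40 = 5.
Row 5 has 14 + 7 + 7 + 15 + 3 − 12 = 34; the blank must be 45 − 34 = 11.

k = 11, n = 5, x = -1, y = 15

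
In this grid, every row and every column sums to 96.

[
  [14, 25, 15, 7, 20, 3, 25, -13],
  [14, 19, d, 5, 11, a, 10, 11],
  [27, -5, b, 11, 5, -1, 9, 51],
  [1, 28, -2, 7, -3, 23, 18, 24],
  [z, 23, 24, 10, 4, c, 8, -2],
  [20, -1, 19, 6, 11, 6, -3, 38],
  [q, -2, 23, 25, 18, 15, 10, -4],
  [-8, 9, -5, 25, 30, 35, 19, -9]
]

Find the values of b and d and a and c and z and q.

b = -1, d = 23, a = 3, c = 12, z = 17, q = 11

Row 7: -2 + 23 + 25 + 18 + 15 + 10 − 4 = 85, so its missing entry is 96 − 85 = 11.
Column 1: 14 + 14 + 27 + 1 + 20 + 11 − 8 = 79, so its missing entry is 96 − 79 = 17.
Row 5: 17 + 23 + 24 + 10 + 4 + 8 − 2 = 84, so its missing entry is 96 − 84 = 12.
Column 6: 3 − 1 + 23 + 12 + 6 + 15 + 35 = 93, so its missing entry is 96 − 93 = 3.
Row 2: 14 + 19 + 5 + 11 + 3 + 10 + 11 = 73, so its missing entry is 96 − 73 = 23.
Row 3: 27 − 5 + 11 + 5 − 1 + 9 + 51 = 97, so its missing entry is 96 − 97 = -1.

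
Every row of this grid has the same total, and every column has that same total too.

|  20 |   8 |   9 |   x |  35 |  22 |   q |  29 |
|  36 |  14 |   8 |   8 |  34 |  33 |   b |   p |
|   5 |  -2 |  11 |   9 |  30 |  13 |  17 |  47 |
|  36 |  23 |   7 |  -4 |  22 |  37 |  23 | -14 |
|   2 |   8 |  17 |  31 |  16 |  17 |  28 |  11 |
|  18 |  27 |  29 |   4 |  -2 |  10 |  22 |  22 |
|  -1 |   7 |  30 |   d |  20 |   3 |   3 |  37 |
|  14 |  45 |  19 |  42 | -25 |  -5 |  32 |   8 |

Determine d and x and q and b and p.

d = 31, x = 9, q = -2, b = 7, p = -10

Rows 3 and 4 both sum to 130, so that's the common total.
Column 8: 29 + 47 − 14 + 11 + 22 + 37 + 8 = 140, so its missing entry is 130 − 140 = -10.
Row 2: 36 + 14 + 8 + 8 + 34 + 33 − 10 = 123, so its missing entry is 130 − 123 = 7.
Column 7: 7 + 17 + 23 + 28 + 22 + 3 + 32 = 132, so its missing entry is 130 − 132 = -2.
Row 1: 20 + 8 + 9 + 35 + 22 − 2 + 29 = 121, so its missing entry is 130 − 121 = 9.
Row 7: -1 + 7 + 30 + 20 + 3 + 3 + 37 = 99, so its missing entry is 130 − 99 = 31.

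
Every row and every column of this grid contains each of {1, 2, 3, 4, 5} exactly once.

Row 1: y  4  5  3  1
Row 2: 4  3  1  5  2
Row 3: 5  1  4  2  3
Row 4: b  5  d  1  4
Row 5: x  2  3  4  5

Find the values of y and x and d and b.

For row 1, column 1: row 1 already has {1, 3, 4, 5}; that leaves 2.
For row 4, column 3: column 3 already has {1, 3, 4, 5}; that leaves 2.
For row 5, column 1: row 5 already has {2, 3, 4, 5}; that leaves 1.
At (row 4, col 1): row 4 already has {1, 2, 4, 5}, so the value is 3.

y = 2, x = 1, d = 2, b = 3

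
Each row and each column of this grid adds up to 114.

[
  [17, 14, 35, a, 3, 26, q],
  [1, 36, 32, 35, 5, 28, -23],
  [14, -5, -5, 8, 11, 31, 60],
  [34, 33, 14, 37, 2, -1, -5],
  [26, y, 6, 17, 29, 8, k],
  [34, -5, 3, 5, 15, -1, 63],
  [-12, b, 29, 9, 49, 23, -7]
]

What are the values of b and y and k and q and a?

b = 23, y = 18, k = 10, q = 16, a = 3

Row 7: -12 + 29 + 9 + 49 + 23 − 7 = 91, so its missing entry is 114 − 91 = 23.
Column 4: 35 + 8 + 37 + 17 + 5 + 9 = 111, so its missing entry is 114 − 111 = 3.
Row 1: 17 + 14 + 35 + 3 + 3 + 26 = 98, so its missing entry is 114 − 98 = 16.
Column 7: 16 − 23 + 60 − 5 + 63 − 7 = 104, so its missing entry is 114 − 104 = 10.
Row 5: 26 + 6 + 17 + 29 + 8 + 10 = 96, so its missing entry is 114 − 96 = 18.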